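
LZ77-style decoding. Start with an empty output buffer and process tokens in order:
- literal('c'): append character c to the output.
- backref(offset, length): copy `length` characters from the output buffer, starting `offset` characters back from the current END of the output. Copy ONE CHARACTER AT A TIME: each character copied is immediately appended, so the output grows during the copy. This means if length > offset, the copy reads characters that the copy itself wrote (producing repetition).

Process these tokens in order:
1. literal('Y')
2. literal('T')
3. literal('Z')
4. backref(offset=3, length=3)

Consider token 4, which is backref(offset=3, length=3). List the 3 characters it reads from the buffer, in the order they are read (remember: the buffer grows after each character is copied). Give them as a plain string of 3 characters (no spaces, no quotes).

Token 1: literal('Y'). Output: "Y"
Token 2: literal('T'). Output: "YT"
Token 3: literal('Z'). Output: "YTZ"
Token 4: backref(off=3, len=3). Buffer before: "YTZ" (len 3)
  byte 1: read out[0]='Y', append. Buffer now: "YTZY"
  byte 2: read out[1]='T', append. Buffer now: "YTZYT"
  byte 3: read out[2]='Z', append. Buffer now: "YTZYTZ"

Answer: YTZ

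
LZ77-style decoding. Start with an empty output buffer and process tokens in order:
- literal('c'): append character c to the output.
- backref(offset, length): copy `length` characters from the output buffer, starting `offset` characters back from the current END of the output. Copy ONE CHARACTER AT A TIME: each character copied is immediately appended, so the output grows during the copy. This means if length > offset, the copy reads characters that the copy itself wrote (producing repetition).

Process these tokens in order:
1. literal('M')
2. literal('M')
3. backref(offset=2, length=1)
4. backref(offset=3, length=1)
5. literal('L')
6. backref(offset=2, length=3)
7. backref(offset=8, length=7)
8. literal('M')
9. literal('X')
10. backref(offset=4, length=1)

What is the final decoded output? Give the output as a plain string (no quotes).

Answer: MMMMLMLMMMMMLMLMXM

Derivation:
Token 1: literal('M'). Output: "M"
Token 2: literal('M'). Output: "MM"
Token 3: backref(off=2, len=1). Copied 'M' from pos 0. Output: "MMM"
Token 4: backref(off=3, len=1). Copied 'M' from pos 0. Output: "MMMM"
Token 5: literal('L'). Output: "MMMML"
Token 6: backref(off=2, len=3) (overlapping!). Copied 'MLM' from pos 3. Output: "MMMMLMLM"
Token 7: backref(off=8, len=7). Copied 'MMMMLML' from pos 0. Output: "MMMMLMLMMMMMLML"
Token 8: literal('M'). Output: "MMMMLMLMMMMMLMLM"
Token 9: literal('X'). Output: "MMMMLMLMMMMMLMLMX"
Token 10: backref(off=4, len=1). Copied 'M' from pos 13. Output: "MMMMLMLMMMMMLMLMXM"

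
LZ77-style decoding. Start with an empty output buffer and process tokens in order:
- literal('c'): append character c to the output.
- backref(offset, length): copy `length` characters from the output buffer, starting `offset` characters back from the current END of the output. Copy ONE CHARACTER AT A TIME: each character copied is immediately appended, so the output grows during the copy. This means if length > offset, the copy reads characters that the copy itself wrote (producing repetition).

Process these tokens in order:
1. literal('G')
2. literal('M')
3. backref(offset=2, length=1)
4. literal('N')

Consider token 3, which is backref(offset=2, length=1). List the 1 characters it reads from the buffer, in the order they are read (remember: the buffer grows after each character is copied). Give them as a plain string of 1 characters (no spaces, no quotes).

Token 1: literal('G'). Output: "G"
Token 2: literal('M'). Output: "GM"
Token 3: backref(off=2, len=1). Buffer before: "GM" (len 2)
  byte 1: read out[0]='G', append. Buffer now: "GMG"

Answer: G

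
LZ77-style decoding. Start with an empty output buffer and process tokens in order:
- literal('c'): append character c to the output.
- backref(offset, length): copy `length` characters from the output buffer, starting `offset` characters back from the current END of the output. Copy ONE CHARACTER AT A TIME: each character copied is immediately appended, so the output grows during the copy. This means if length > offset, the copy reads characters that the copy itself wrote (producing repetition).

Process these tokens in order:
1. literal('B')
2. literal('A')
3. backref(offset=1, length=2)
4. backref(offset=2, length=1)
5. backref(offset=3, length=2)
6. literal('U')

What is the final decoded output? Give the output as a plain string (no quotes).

Answer: BAAAAAAU

Derivation:
Token 1: literal('B'). Output: "B"
Token 2: literal('A'). Output: "BA"
Token 3: backref(off=1, len=2) (overlapping!). Copied 'AA' from pos 1. Output: "BAAA"
Token 4: backref(off=2, len=1). Copied 'A' from pos 2. Output: "BAAAA"
Token 5: backref(off=3, len=2). Copied 'AA' from pos 2. Output: "BAAAAAA"
Token 6: literal('U'). Output: "BAAAAAAU"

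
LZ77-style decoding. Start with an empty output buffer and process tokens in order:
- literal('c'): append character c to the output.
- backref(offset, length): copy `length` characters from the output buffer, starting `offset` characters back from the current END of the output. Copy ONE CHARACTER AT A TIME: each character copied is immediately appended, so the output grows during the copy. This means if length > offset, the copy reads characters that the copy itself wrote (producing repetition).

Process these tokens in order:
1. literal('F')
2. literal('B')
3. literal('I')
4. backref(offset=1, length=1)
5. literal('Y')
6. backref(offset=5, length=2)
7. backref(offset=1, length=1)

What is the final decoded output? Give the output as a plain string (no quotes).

Answer: FBIIYFBB

Derivation:
Token 1: literal('F'). Output: "F"
Token 2: literal('B'). Output: "FB"
Token 3: literal('I'). Output: "FBI"
Token 4: backref(off=1, len=1). Copied 'I' from pos 2. Output: "FBII"
Token 5: literal('Y'). Output: "FBIIY"
Token 6: backref(off=5, len=2). Copied 'FB' from pos 0. Output: "FBIIYFB"
Token 7: backref(off=1, len=1). Copied 'B' from pos 6. Output: "FBIIYFBB"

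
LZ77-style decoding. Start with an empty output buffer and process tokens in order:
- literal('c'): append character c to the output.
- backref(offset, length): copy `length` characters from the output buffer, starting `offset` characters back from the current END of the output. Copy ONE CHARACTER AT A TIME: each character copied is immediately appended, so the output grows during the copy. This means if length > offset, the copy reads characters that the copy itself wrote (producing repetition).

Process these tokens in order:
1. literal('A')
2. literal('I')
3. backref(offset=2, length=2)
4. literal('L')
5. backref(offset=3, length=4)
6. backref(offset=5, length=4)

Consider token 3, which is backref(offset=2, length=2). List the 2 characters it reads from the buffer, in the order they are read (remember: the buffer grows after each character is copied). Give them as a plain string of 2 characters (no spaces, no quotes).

Answer: AI

Derivation:
Token 1: literal('A'). Output: "A"
Token 2: literal('I'). Output: "AI"
Token 3: backref(off=2, len=2). Buffer before: "AI" (len 2)
  byte 1: read out[0]='A', append. Buffer now: "AIA"
  byte 2: read out[1]='I', append. Buffer now: "AIAI"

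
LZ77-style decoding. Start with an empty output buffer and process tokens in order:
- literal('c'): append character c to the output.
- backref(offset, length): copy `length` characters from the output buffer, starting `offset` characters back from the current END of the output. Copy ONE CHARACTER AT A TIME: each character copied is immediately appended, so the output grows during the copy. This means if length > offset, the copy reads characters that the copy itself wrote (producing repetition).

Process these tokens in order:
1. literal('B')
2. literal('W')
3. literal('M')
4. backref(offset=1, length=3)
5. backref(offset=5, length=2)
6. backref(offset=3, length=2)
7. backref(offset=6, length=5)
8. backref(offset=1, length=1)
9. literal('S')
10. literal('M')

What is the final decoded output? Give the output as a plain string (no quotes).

Token 1: literal('B'). Output: "B"
Token 2: literal('W'). Output: "BW"
Token 3: literal('M'). Output: "BWM"
Token 4: backref(off=1, len=3) (overlapping!). Copied 'MMM' from pos 2. Output: "BWMMMM"
Token 5: backref(off=5, len=2). Copied 'WM' from pos 1. Output: "BWMMMMWM"
Token 6: backref(off=3, len=2). Copied 'MW' from pos 5. Output: "BWMMMMWMMW"
Token 7: backref(off=6, len=5). Copied 'MMWMM' from pos 4. Output: "BWMMMMWMMWMMWMM"
Token 8: backref(off=1, len=1). Copied 'M' from pos 14. Output: "BWMMMMWMMWMMWMMM"
Token 9: literal('S'). Output: "BWMMMMWMMWMMWMMMS"
Token 10: literal('M'). Output: "BWMMMMWMMWMMWMMMSM"

Answer: BWMMMMWMMWMMWMMMSM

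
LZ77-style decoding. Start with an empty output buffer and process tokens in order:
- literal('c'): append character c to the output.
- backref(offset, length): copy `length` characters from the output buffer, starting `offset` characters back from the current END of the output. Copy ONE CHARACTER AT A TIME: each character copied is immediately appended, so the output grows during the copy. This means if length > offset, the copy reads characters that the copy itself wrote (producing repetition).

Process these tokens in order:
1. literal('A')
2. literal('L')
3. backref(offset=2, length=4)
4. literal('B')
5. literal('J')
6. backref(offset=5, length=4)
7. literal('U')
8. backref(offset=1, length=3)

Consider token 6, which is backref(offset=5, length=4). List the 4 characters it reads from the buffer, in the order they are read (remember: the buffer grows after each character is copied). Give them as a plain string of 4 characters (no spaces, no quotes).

Answer: LALB

Derivation:
Token 1: literal('A'). Output: "A"
Token 2: literal('L'). Output: "AL"
Token 3: backref(off=2, len=4) (overlapping!). Copied 'ALAL' from pos 0. Output: "ALALAL"
Token 4: literal('B'). Output: "ALALALB"
Token 5: literal('J'). Output: "ALALALBJ"
Token 6: backref(off=5, len=4). Buffer before: "ALALALBJ" (len 8)
  byte 1: read out[3]='L', append. Buffer now: "ALALALBJL"
  byte 2: read out[4]='A', append. Buffer now: "ALALALBJLA"
  byte 3: read out[5]='L', append. Buffer now: "ALALALBJLAL"
  byte 4: read out[6]='B', append. Buffer now: "ALALALBJLALB"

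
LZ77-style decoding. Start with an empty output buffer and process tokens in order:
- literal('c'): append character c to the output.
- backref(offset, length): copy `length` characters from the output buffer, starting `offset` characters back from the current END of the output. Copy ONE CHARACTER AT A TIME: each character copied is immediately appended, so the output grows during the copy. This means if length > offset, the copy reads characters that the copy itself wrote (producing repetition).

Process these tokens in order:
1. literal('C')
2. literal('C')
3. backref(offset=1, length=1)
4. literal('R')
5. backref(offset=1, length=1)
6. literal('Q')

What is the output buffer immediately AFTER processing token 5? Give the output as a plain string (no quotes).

Token 1: literal('C'). Output: "C"
Token 2: literal('C'). Output: "CC"
Token 3: backref(off=1, len=1). Copied 'C' from pos 1. Output: "CCC"
Token 4: literal('R'). Output: "CCCR"
Token 5: backref(off=1, len=1). Copied 'R' from pos 3. Output: "CCCRR"

Answer: CCCRR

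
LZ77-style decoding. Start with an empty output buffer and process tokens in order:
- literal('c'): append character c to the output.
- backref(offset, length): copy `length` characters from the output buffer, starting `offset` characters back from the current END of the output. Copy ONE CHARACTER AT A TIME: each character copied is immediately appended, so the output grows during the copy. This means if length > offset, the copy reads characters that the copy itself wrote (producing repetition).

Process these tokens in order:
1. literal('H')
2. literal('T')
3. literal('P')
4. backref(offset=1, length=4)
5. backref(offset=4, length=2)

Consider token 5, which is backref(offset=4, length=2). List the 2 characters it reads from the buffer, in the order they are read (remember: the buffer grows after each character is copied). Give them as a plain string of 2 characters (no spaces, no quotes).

Answer: PP

Derivation:
Token 1: literal('H'). Output: "H"
Token 2: literal('T'). Output: "HT"
Token 3: literal('P'). Output: "HTP"
Token 4: backref(off=1, len=4) (overlapping!). Copied 'PPPP' from pos 2. Output: "HTPPPPP"
Token 5: backref(off=4, len=2). Buffer before: "HTPPPPP" (len 7)
  byte 1: read out[3]='P', append. Buffer now: "HTPPPPPP"
  byte 2: read out[4]='P', append. Buffer now: "HTPPPPPPP"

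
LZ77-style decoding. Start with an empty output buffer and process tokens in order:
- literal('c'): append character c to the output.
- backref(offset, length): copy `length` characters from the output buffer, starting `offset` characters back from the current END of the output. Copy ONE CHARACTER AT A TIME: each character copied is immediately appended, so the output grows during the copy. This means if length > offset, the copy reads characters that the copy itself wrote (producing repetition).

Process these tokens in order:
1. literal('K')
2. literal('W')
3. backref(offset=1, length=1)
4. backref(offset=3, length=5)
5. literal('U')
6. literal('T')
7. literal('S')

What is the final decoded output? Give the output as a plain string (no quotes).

Token 1: literal('K'). Output: "K"
Token 2: literal('W'). Output: "KW"
Token 3: backref(off=1, len=1). Copied 'W' from pos 1. Output: "KWW"
Token 4: backref(off=3, len=5) (overlapping!). Copied 'KWWKW' from pos 0. Output: "KWWKWWKW"
Token 5: literal('U'). Output: "KWWKWWKWU"
Token 6: literal('T'). Output: "KWWKWWKWUT"
Token 7: literal('S'). Output: "KWWKWWKWUTS"

Answer: KWWKWWKWUTS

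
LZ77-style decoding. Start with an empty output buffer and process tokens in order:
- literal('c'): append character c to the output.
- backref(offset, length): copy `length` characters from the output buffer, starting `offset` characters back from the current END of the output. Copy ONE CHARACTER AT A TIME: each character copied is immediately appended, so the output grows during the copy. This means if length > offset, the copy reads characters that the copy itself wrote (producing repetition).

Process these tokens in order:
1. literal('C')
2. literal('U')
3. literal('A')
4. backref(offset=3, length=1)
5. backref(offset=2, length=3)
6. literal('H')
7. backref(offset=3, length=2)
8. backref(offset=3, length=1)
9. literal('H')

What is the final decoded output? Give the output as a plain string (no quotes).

Token 1: literal('C'). Output: "C"
Token 2: literal('U'). Output: "CU"
Token 3: literal('A'). Output: "CUA"
Token 4: backref(off=3, len=1). Copied 'C' from pos 0. Output: "CUAC"
Token 5: backref(off=2, len=3) (overlapping!). Copied 'ACA' from pos 2. Output: "CUACACA"
Token 6: literal('H'). Output: "CUACACAH"
Token 7: backref(off=3, len=2). Copied 'CA' from pos 5. Output: "CUACACAHCA"
Token 8: backref(off=3, len=1). Copied 'H' from pos 7. Output: "CUACACAHCAH"
Token 9: literal('H'). Output: "CUACACAHCAHH"

Answer: CUACACAHCAHH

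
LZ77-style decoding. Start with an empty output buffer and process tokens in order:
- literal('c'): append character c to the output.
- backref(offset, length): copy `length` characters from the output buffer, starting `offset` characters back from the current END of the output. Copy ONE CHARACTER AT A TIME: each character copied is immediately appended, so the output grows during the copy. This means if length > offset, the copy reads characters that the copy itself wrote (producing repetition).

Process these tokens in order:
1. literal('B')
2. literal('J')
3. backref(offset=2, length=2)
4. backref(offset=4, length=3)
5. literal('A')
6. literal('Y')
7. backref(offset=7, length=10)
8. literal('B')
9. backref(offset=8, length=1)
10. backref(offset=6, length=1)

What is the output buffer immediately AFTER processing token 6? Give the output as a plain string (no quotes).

Answer: BJBJBJBAY

Derivation:
Token 1: literal('B'). Output: "B"
Token 2: literal('J'). Output: "BJ"
Token 3: backref(off=2, len=2). Copied 'BJ' from pos 0. Output: "BJBJ"
Token 4: backref(off=4, len=3). Copied 'BJB' from pos 0. Output: "BJBJBJB"
Token 5: literal('A'). Output: "BJBJBJBA"
Token 6: literal('Y'). Output: "BJBJBJBAY"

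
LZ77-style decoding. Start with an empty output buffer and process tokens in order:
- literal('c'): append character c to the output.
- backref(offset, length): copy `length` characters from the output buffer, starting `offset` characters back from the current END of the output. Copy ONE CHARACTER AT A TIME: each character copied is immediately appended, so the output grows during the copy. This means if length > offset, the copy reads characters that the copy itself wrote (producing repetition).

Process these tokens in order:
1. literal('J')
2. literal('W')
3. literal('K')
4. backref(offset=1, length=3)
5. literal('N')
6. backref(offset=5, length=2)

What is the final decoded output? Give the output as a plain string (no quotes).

Token 1: literal('J'). Output: "J"
Token 2: literal('W'). Output: "JW"
Token 3: literal('K'). Output: "JWK"
Token 4: backref(off=1, len=3) (overlapping!). Copied 'KKK' from pos 2. Output: "JWKKKK"
Token 5: literal('N'). Output: "JWKKKKN"
Token 6: backref(off=5, len=2). Copied 'KK' from pos 2. Output: "JWKKKKNKK"

Answer: JWKKKKNKK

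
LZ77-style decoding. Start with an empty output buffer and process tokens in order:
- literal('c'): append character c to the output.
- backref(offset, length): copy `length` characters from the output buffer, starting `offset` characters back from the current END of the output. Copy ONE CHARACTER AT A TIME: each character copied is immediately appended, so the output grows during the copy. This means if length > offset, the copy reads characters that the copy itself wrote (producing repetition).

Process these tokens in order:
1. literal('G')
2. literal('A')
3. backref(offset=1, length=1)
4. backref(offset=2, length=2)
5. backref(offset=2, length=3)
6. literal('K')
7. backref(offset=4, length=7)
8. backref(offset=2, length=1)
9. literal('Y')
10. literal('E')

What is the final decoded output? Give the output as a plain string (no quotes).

Token 1: literal('G'). Output: "G"
Token 2: literal('A'). Output: "GA"
Token 3: backref(off=1, len=1). Copied 'A' from pos 1. Output: "GAA"
Token 4: backref(off=2, len=2). Copied 'AA' from pos 1. Output: "GAAAA"
Token 5: backref(off=2, len=3) (overlapping!). Copied 'AAA' from pos 3. Output: "GAAAAAAA"
Token 6: literal('K'). Output: "GAAAAAAAK"
Token 7: backref(off=4, len=7) (overlapping!). Copied 'AAAKAAA' from pos 5. Output: "GAAAAAAAKAAAKAAA"
Token 8: backref(off=2, len=1). Copied 'A' from pos 14. Output: "GAAAAAAAKAAAKAAAA"
Token 9: literal('Y'). Output: "GAAAAAAAKAAAKAAAAY"
Token 10: literal('E'). Output: "GAAAAAAAKAAAKAAAAYE"

Answer: GAAAAAAAKAAAKAAAAYE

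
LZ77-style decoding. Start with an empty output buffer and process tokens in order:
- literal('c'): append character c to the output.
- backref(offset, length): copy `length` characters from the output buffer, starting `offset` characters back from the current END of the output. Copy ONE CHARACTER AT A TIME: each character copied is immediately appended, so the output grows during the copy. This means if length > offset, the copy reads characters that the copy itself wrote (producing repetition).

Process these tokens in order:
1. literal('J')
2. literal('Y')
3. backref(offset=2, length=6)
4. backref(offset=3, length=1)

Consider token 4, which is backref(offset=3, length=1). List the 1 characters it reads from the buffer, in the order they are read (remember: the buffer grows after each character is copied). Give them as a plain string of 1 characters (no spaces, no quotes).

Answer: Y

Derivation:
Token 1: literal('J'). Output: "J"
Token 2: literal('Y'). Output: "JY"
Token 3: backref(off=2, len=6) (overlapping!). Copied 'JYJYJY' from pos 0. Output: "JYJYJYJY"
Token 4: backref(off=3, len=1). Buffer before: "JYJYJYJY" (len 8)
  byte 1: read out[5]='Y', append. Buffer now: "JYJYJYJYY"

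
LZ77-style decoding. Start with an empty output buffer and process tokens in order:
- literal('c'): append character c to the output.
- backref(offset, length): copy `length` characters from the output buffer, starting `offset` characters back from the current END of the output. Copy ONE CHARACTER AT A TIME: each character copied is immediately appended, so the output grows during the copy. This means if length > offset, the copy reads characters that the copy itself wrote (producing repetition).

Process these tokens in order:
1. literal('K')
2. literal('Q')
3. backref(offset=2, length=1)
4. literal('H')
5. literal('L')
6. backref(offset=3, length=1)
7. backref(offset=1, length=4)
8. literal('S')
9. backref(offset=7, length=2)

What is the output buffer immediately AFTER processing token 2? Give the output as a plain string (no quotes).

Token 1: literal('K'). Output: "K"
Token 2: literal('Q'). Output: "KQ"

Answer: KQ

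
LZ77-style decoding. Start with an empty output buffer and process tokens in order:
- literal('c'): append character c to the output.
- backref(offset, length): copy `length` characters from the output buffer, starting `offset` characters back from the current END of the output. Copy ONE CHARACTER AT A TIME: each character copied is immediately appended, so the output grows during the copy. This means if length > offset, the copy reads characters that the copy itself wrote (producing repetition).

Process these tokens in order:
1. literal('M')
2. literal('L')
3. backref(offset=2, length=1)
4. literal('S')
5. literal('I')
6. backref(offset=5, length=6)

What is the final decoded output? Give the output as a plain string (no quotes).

Answer: MLMSIMLMSIM

Derivation:
Token 1: literal('M'). Output: "M"
Token 2: literal('L'). Output: "ML"
Token 3: backref(off=2, len=1). Copied 'M' from pos 0. Output: "MLM"
Token 4: literal('S'). Output: "MLMS"
Token 5: literal('I'). Output: "MLMSI"
Token 6: backref(off=5, len=6) (overlapping!). Copied 'MLMSIM' from pos 0. Output: "MLMSIMLMSIM"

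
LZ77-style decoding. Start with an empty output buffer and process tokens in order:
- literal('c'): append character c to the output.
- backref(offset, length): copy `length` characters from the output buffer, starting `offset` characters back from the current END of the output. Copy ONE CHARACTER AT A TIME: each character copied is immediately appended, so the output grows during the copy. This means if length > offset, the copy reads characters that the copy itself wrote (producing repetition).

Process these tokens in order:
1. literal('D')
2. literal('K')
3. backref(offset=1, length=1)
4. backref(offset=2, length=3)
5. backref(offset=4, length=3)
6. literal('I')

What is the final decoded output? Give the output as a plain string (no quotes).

Answer: DKKKKKKKKI

Derivation:
Token 1: literal('D'). Output: "D"
Token 2: literal('K'). Output: "DK"
Token 3: backref(off=1, len=1). Copied 'K' from pos 1. Output: "DKK"
Token 4: backref(off=2, len=3) (overlapping!). Copied 'KKK' from pos 1. Output: "DKKKKK"
Token 5: backref(off=4, len=3). Copied 'KKK' from pos 2. Output: "DKKKKKKKK"
Token 6: literal('I'). Output: "DKKKKKKKKI"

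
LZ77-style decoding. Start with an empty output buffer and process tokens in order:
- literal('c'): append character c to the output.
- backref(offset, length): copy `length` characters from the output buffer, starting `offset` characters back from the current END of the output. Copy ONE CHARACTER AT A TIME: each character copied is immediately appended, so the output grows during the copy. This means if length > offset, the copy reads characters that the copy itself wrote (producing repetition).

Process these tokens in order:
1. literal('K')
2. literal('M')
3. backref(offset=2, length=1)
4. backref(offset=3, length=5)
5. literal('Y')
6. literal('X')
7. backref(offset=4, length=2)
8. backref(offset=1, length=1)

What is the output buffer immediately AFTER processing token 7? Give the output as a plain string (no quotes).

Answer: KMKKMKKMYXKM

Derivation:
Token 1: literal('K'). Output: "K"
Token 2: literal('M'). Output: "KM"
Token 3: backref(off=2, len=1). Copied 'K' from pos 0. Output: "KMK"
Token 4: backref(off=3, len=5) (overlapping!). Copied 'KMKKM' from pos 0. Output: "KMKKMKKM"
Token 5: literal('Y'). Output: "KMKKMKKMY"
Token 6: literal('X'). Output: "KMKKMKKMYX"
Token 7: backref(off=4, len=2). Copied 'KM' from pos 6. Output: "KMKKMKKMYXKM"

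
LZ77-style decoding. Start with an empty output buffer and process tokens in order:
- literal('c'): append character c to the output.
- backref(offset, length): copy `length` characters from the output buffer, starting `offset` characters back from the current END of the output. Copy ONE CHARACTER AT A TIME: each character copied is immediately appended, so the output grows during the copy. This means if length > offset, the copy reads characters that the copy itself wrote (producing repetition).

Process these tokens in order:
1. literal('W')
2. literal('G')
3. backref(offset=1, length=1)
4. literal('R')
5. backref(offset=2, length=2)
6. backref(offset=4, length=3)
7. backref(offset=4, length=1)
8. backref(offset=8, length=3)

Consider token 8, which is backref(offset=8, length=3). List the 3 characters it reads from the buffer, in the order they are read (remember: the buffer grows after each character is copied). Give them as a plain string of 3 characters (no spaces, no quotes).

Token 1: literal('W'). Output: "W"
Token 2: literal('G'). Output: "WG"
Token 3: backref(off=1, len=1). Copied 'G' from pos 1. Output: "WGG"
Token 4: literal('R'). Output: "WGGR"
Token 5: backref(off=2, len=2). Copied 'GR' from pos 2. Output: "WGGRGR"
Token 6: backref(off=4, len=3). Copied 'GRG' from pos 2. Output: "WGGRGRGRG"
Token 7: backref(off=4, len=1). Copied 'R' from pos 5. Output: "WGGRGRGRGR"
Token 8: backref(off=8, len=3). Buffer before: "WGGRGRGRGR" (len 10)
  byte 1: read out[2]='G', append. Buffer now: "WGGRGRGRGRG"
  byte 2: read out[3]='R', append. Buffer now: "WGGRGRGRGRGR"
  byte 3: read out[4]='G', append. Buffer now: "WGGRGRGRGRGRG"

Answer: GRG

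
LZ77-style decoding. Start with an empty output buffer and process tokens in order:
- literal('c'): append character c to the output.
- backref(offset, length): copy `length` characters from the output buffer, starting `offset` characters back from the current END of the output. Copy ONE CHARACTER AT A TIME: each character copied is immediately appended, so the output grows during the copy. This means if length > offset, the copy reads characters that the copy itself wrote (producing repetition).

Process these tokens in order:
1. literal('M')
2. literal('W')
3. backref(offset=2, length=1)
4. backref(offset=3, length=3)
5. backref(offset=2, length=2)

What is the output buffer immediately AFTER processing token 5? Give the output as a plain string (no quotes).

Answer: MWMMWMWM

Derivation:
Token 1: literal('M'). Output: "M"
Token 2: literal('W'). Output: "MW"
Token 3: backref(off=2, len=1). Copied 'M' from pos 0. Output: "MWM"
Token 4: backref(off=3, len=3). Copied 'MWM' from pos 0. Output: "MWMMWM"
Token 5: backref(off=2, len=2). Copied 'WM' from pos 4. Output: "MWMMWMWM"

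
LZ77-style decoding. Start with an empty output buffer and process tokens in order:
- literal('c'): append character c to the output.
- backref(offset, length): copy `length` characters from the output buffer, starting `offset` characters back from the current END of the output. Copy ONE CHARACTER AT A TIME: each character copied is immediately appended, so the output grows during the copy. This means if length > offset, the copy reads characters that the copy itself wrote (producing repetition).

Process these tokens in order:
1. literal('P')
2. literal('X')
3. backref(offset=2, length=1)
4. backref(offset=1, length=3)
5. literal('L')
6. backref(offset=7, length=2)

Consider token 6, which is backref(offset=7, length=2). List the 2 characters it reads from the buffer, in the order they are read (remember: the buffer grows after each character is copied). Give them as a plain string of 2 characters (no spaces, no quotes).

Token 1: literal('P'). Output: "P"
Token 2: literal('X'). Output: "PX"
Token 3: backref(off=2, len=1). Copied 'P' from pos 0. Output: "PXP"
Token 4: backref(off=1, len=3) (overlapping!). Copied 'PPP' from pos 2. Output: "PXPPPP"
Token 5: literal('L'). Output: "PXPPPPL"
Token 6: backref(off=7, len=2). Buffer before: "PXPPPPL" (len 7)
  byte 1: read out[0]='P', append. Buffer now: "PXPPPPLP"
  byte 2: read out[1]='X', append. Buffer now: "PXPPPPLPX"

Answer: PX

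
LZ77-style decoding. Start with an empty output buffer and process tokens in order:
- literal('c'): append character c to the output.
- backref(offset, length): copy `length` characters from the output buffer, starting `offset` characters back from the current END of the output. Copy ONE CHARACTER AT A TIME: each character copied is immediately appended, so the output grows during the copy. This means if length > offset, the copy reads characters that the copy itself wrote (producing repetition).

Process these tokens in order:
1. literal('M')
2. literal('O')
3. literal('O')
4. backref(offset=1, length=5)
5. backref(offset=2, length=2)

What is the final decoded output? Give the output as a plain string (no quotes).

Answer: MOOOOOOOOO

Derivation:
Token 1: literal('M'). Output: "M"
Token 2: literal('O'). Output: "MO"
Token 3: literal('O'). Output: "MOO"
Token 4: backref(off=1, len=5) (overlapping!). Copied 'OOOOO' from pos 2. Output: "MOOOOOOO"
Token 5: backref(off=2, len=2). Copied 'OO' from pos 6. Output: "MOOOOOOOOO"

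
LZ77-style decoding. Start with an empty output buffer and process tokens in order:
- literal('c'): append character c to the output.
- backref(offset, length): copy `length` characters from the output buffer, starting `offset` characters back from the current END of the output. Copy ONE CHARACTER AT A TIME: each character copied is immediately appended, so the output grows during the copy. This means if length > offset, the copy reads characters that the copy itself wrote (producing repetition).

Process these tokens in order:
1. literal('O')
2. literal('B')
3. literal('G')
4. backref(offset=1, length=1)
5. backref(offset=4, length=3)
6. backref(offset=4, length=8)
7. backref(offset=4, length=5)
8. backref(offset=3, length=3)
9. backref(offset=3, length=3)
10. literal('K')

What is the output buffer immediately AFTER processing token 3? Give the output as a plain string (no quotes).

Answer: OBG

Derivation:
Token 1: literal('O'). Output: "O"
Token 2: literal('B'). Output: "OB"
Token 3: literal('G'). Output: "OBG"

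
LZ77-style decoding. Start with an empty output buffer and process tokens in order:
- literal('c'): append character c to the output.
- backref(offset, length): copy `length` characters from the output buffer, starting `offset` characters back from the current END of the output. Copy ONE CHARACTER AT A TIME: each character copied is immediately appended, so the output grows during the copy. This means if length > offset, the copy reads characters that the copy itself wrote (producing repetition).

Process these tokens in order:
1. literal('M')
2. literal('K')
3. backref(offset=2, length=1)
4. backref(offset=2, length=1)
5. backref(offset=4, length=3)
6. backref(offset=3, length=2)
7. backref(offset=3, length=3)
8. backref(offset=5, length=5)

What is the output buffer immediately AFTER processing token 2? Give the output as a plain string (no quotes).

Answer: MK

Derivation:
Token 1: literal('M'). Output: "M"
Token 2: literal('K'). Output: "MK"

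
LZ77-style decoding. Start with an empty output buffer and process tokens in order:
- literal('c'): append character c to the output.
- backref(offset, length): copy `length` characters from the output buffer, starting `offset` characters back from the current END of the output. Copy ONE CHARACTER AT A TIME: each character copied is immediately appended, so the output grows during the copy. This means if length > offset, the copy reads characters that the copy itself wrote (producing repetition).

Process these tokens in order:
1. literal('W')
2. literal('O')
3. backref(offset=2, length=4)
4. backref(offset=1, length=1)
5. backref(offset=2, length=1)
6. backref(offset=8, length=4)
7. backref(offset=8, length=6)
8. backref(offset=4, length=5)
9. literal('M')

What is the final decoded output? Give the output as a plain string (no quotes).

Token 1: literal('W'). Output: "W"
Token 2: literal('O'). Output: "WO"
Token 3: backref(off=2, len=4) (overlapping!). Copied 'WOWO' from pos 0. Output: "WOWOWO"
Token 4: backref(off=1, len=1). Copied 'O' from pos 5. Output: "WOWOWOO"
Token 5: backref(off=2, len=1). Copied 'O' from pos 5. Output: "WOWOWOOO"
Token 6: backref(off=8, len=4). Copied 'WOWO' from pos 0. Output: "WOWOWOOOWOWO"
Token 7: backref(off=8, len=6). Copied 'WOOOWO' from pos 4. Output: "WOWOWOOOWOWOWOOOWO"
Token 8: backref(off=4, len=5) (overlapping!). Copied 'OOWOO' from pos 14. Output: "WOWOWOOOWOWOWOOOWOOOWOO"
Token 9: literal('M'). Output: "WOWOWOOOWOWOWOOOWOOOWOOM"

Answer: WOWOWOOOWOWOWOOOWOOOWOOM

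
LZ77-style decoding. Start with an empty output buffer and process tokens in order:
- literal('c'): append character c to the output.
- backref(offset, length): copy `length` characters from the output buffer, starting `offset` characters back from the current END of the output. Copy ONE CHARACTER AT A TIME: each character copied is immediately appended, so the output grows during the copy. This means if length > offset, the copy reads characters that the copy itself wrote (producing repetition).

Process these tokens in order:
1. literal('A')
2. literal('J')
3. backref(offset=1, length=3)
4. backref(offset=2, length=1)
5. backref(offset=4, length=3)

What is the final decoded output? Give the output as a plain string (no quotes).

Answer: AJJJJJJJJ

Derivation:
Token 1: literal('A'). Output: "A"
Token 2: literal('J'). Output: "AJ"
Token 3: backref(off=1, len=3) (overlapping!). Copied 'JJJ' from pos 1. Output: "AJJJJ"
Token 4: backref(off=2, len=1). Copied 'J' from pos 3. Output: "AJJJJJ"
Token 5: backref(off=4, len=3). Copied 'JJJ' from pos 2. Output: "AJJJJJJJJ"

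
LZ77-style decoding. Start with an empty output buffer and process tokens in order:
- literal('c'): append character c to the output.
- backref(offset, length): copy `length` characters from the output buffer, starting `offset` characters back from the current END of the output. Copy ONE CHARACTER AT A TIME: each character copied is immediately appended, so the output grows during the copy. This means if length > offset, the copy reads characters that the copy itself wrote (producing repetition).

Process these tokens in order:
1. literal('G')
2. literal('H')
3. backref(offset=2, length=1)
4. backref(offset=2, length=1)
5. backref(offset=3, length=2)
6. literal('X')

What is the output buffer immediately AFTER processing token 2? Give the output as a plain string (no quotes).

Token 1: literal('G'). Output: "G"
Token 2: literal('H'). Output: "GH"

Answer: GH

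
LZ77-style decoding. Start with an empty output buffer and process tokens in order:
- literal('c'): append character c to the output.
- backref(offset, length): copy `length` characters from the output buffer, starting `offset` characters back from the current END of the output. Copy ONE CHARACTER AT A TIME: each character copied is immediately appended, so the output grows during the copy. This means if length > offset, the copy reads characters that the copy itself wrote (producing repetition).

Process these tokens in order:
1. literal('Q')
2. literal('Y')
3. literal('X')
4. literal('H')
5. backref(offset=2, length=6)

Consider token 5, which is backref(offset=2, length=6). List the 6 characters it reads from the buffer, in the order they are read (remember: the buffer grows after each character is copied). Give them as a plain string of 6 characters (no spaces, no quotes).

Answer: XHXHXH

Derivation:
Token 1: literal('Q'). Output: "Q"
Token 2: literal('Y'). Output: "QY"
Token 3: literal('X'). Output: "QYX"
Token 4: literal('H'). Output: "QYXH"
Token 5: backref(off=2, len=6). Buffer before: "QYXH" (len 4)
  byte 1: read out[2]='X', append. Buffer now: "QYXHX"
  byte 2: read out[3]='H', append. Buffer now: "QYXHXH"
  byte 3: read out[4]='X', append. Buffer now: "QYXHXHX"
  byte 4: read out[5]='H', append. Buffer now: "QYXHXHXH"
  byte 5: read out[6]='X', append. Buffer now: "QYXHXHXHX"
  byte 6: read out[7]='H', append. Buffer now: "QYXHXHXHXH"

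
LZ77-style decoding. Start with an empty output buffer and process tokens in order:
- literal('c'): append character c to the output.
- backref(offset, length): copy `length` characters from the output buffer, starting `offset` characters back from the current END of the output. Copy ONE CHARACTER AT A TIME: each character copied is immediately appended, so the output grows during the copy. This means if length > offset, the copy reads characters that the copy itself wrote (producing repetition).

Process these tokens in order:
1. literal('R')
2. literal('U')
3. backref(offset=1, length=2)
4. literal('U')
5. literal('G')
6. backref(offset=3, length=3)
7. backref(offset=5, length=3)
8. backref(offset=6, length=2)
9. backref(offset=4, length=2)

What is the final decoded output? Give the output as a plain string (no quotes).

Token 1: literal('R'). Output: "R"
Token 2: literal('U'). Output: "RU"
Token 3: backref(off=1, len=2) (overlapping!). Copied 'UU' from pos 1. Output: "RUUU"
Token 4: literal('U'). Output: "RUUUU"
Token 5: literal('G'). Output: "RUUUUG"
Token 6: backref(off=3, len=3). Copied 'UUG' from pos 3. Output: "RUUUUGUUG"
Token 7: backref(off=5, len=3). Copied 'UGU' from pos 4. Output: "RUUUUGUUGUGU"
Token 8: backref(off=6, len=2). Copied 'UU' from pos 6. Output: "RUUUUGUUGUGUUU"
Token 9: backref(off=4, len=2). Copied 'GU' from pos 10. Output: "RUUUUGUUGUGUUUGU"

Answer: RUUUUGUUGUGUUUGU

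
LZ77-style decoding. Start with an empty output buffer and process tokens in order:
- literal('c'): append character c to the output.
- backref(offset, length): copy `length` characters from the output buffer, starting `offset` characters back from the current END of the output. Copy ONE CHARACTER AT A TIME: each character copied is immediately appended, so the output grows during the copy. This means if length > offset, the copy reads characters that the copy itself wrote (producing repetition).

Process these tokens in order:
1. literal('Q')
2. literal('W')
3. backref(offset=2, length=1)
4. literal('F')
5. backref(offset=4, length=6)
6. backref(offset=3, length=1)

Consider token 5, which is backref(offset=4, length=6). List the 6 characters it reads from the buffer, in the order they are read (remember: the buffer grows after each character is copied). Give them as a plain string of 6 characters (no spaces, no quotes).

Answer: QWQFQW

Derivation:
Token 1: literal('Q'). Output: "Q"
Token 2: literal('W'). Output: "QW"
Token 3: backref(off=2, len=1). Copied 'Q' from pos 0. Output: "QWQ"
Token 4: literal('F'). Output: "QWQF"
Token 5: backref(off=4, len=6). Buffer before: "QWQF" (len 4)
  byte 1: read out[0]='Q', append. Buffer now: "QWQFQ"
  byte 2: read out[1]='W', append. Buffer now: "QWQFQW"
  byte 3: read out[2]='Q', append. Buffer now: "QWQFQWQ"
  byte 4: read out[3]='F', append. Buffer now: "QWQFQWQF"
  byte 5: read out[4]='Q', append. Buffer now: "QWQFQWQFQ"
  byte 6: read out[5]='W', append. Buffer now: "QWQFQWQFQW"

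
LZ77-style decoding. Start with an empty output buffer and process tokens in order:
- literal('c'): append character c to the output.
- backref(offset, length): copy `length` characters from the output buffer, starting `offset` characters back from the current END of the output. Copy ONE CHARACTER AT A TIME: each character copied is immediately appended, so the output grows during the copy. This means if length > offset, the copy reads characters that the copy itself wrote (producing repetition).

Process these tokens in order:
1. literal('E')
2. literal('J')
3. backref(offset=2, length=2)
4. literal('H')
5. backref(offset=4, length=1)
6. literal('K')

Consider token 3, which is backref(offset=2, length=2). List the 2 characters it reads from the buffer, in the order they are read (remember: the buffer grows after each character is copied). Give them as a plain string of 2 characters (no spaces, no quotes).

Answer: EJ

Derivation:
Token 1: literal('E'). Output: "E"
Token 2: literal('J'). Output: "EJ"
Token 3: backref(off=2, len=2). Buffer before: "EJ" (len 2)
  byte 1: read out[0]='E', append. Buffer now: "EJE"
  byte 2: read out[1]='J', append. Buffer now: "EJEJ"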